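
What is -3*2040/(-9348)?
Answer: 510/779 ≈ 0.65469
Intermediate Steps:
-3*2040/(-9348) = -6120*(-1/9348) = 510/779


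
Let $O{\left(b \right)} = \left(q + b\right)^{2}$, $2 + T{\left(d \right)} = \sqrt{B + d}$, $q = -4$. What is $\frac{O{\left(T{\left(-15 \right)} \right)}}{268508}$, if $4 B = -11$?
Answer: $\frac{\left(12 - i \sqrt{71}\right)^{2}}{1074032} \approx 6.7968 \cdot 10^{-5} - 0.00018829 i$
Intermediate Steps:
$B = - \frac{11}{4}$ ($B = \frac{1}{4} \left(-11\right) = - \frac{11}{4} \approx -2.75$)
$T{\left(d \right)} = -2 + \sqrt{- \frac{11}{4} + d}$
$O{\left(b \right)} = \left(-4 + b\right)^{2}$
$\frac{O{\left(T{\left(-15 \right)} \right)}}{268508} = \frac{\left(-4 - \left(2 - \frac{\sqrt{-11 + 4 \left(-15\right)}}{2}\right)\right)^{2}}{268508} = \left(-4 - \left(2 - \frac{\sqrt{-11 - 60}}{2}\right)\right)^{2} \cdot \frac{1}{268508} = \left(-4 - \left(2 - \frac{\sqrt{-71}}{2}\right)\right)^{2} \cdot \frac{1}{268508} = \left(-4 - \left(2 - \frac{i \sqrt{71}}{2}\right)\right)^{2} \cdot \frac{1}{268508} = \left(-6 + \frac{i \sqrt{71}}{2}\right)^{2} \cdot \frac{1}{268508} = \frac{\left(-6 + \frac{i \sqrt{71}}{2}\right)^{2}}{268508}$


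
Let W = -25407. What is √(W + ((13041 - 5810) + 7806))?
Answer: I*√10370 ≈ 101.83*I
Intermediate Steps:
√(W + ((13041 - 5810) + 7806)) = √(-25407 + ((13041 - 5810) + 7806)) = √(-25407 + (7231 + 7806)) = √(-25407 + 15037) = √(-10370) = I*√10370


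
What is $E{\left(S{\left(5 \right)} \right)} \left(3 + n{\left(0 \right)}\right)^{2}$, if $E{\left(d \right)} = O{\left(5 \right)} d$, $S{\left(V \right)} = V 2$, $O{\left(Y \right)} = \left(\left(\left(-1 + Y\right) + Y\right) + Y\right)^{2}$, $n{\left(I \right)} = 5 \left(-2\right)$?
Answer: $96040$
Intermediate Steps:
$n{\left(I \right)} = -10$
$O{\left(Y \right)} = \left(-1 + 3 Y\right)^{2}$ ($O{\left(Y \right)} = \left(\left(-1 + 2 Y\right) + Y\right)^{2} = \left(-1 + 3 Y\right)^{2}$)
$S{\left(V \right)} = 2 V$
$E{\left(d \right)} = 196 d$ ($E{\left(d \right)} = \left(-1 + 3 \cdot 5\right)^{2} d = \left(-1 + 15\right)^{2} d = 14^{2} d = 196 d$)
$E{\left(S{\left(5 \right)} \right)} \left(3 + n{\left(0 \right)}\right)^{2} = 196 \cdot 2 \cdot 5 \left(3 - 10\right)^{2} = 196 \cdot 10 \left(-7\right)^{2} = 1960 \cdot 49 = 96040$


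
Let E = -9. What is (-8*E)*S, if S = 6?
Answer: 432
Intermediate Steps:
(-8*E)*S = -8*(-9)*6 = 72*6 = 432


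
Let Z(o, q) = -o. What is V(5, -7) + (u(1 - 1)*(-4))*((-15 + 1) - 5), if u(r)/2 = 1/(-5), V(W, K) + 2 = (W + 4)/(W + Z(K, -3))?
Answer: -633/20 ≈ -31.650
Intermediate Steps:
V(W, K) = -2 + (4 + W)/(W - K) (V(W, K) = -2 + (W + 4)/(W - K) = -2 + (4 + W)/(W - K))
u(r) = -⅖ (u(r) = 2/(-5) = 2*(-⅕) = -⅖)
V(5, -7) + (u(1 - 1)*(-4))*((-15 + 1) - 5) = (-4 + 5 - 2*(-7))/(-7 - 1*5) + (-⅖*(-4))*((-15 + 1) - 5) = (-4 + 5 + 14)/(-7 - 5) + 8*(-14 - 5)/5 = 15/(-12) + (8/5)*(-19) = -1/12*15 - 152/5 = -5/4 - 152/5 = -633/20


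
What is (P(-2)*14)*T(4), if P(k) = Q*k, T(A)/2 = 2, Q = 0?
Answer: 0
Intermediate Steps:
T(A) = 4 (T(A) = 2*2 = 4)
P(k) = 0 (P(k) = 0*k = 0)
(P(-2)*14)*T(4) = (0*14)*4 = 0*4 = 0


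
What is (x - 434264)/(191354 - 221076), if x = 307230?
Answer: 63517/14861 ≈ 4.2741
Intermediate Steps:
(x - 434264)/(191354 - 221076) = (307230 - 434264)/(191354 - 221076) = -127034/(-29722) = -127034*(-1/29722) = 63517/14861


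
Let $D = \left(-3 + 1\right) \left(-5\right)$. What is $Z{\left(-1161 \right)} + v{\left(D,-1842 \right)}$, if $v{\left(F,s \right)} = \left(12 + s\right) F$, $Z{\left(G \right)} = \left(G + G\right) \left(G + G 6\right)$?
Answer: $18852594$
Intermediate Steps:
$Z{\left(G \right)} = 14 G^{2}$ ($Z{\left(G \right)} = 2 G \left(G + 6 G\right) = 2 G 7 G = 14 G^{2}$)
$D = 10$ ($D = \left(-2\right) \left(-5\right) = 10$)
$v{\left(F,s \right)} = F \left(12 + s\right)$
$Z{\left(-1161 \right)} + v{\left(D,-1842 \right)} = 14 \left(-1161\right)^{2} + 10 \left(12 - 1842\right) = 14 \cdot 1347921 + 10 \left(-1830\right) = 18870894 - 18300 = 18852594$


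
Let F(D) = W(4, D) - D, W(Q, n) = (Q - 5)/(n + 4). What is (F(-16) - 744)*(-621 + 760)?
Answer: -1214165/12 ≈ -1.0118e+5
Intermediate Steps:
W(Q, n) = (-5 + Q)/(4 + n)
F(D) = -D - 1/(4 + D) (F(D) = (-5 + 4)/(4 + D) - D = -1/(4 + D) - D = -D - 1/(4 + D))
(F(-16) - 744)*(-621 + 760) = ((-1 - 1*(-16)*(4 - 16))/(4 - 16) - 744)*(-621 + 760) = ((-1 - 1*(-16)*(-12))/(-12) - 744)*139 = (-(-1 - 192)/12 - 744)*139 = (-1/12*(-193) - 744)*139 = (193/12 - 744)*139 = -8735/12*139 = -1214165/12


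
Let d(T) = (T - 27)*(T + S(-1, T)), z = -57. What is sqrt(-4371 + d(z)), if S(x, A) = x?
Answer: sqrt(501) ≈ 22.383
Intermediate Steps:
d(T) = (-1 + T)*(-27 + T) (d(T) = (T - 27)*(T - 1) = (-27 + T)*(-1 + T) = (-1 + T)*(-27 + T))
sqrt(-4371 + d(z)) = sqrt(-4371 + (27 + (-57)**2 - 28*(-57))) = sqrt(-4371 + (27 + 3249 + 1596)) = sqrt(-4371 + 4872) = sqrt(501)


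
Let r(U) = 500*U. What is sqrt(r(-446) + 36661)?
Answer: I*sqrt(186339) ≈ 431.67*I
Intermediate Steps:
sqrt(r(-446) + 36661) = sqrt(500*(-446) + 36661) = sqrt(-223000 + 36661) = sqrt(-186339) = I*sqrt(186339)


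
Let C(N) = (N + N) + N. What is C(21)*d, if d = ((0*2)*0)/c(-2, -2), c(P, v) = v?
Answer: 0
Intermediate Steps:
C(N) = 3*N (C(N) = 2*N + N = 3*N)
d = 0 (d = ((0*2)*0)/(-2) = (0*0)*(-1/2) = 0*(-1/2) = 0)
C(21)*d = (3*21)*0 = 63*0 = 0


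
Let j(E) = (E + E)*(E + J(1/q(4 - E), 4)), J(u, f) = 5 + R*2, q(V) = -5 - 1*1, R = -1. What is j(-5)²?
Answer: 400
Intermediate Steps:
q(V) = -6 (q(V) = -5 - 1 = -6)
J(u, f) = 3 (J(u, f) = 5 - 1*2 = 5 - 2 = 3)
j(E) = 2*E*(3 + E) (j(E) = (E + E)*(E + 3) = (2*E)*(3 + E) = 2*E*(3 + E))
j(-5)² = (2*(-5)*(3 - 5))² = (2*(-5)*(-2))² = 20² = 400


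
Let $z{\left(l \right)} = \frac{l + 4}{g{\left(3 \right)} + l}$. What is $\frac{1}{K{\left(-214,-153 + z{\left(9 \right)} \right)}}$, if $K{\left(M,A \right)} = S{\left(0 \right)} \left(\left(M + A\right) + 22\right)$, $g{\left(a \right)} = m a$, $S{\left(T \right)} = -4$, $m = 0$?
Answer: $\frac{9}{12368} \approx 0.00072768$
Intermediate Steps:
$g{\left(a \right)} = 0$ ($g{\left(a \right)} = 0 a = 0$)
$z{\left(l \right)} = \frac{4 + l}{l}$ ($z{\left(l \right)} = \frac{l + 4}{0 + l} = \frac{4 + l}{l}$)
$K{\left(M,A \right)} = -88 - 4 A - 4 M$ ($K{\left(M,A \right)} = - 4 \left(\left(M + A\right) + 22\right) = - 4 \left(\left(A + M\right) + 22\right) = - 4 \left(22 + A + M\right) = -88 - 4 A - 4 M$)
$\frac{1}{K{\left(-214,-153 + z{\left(9 \right)} \right)}} = \frac{1}{-88 - 4 \left(-153 + \frac{4 + 9}{9}\right) - -856} = \frac{1}{-88 - 4 \left(-153 + \frac{1}{9} \cdot 13\right) + 856} = \frac{1}{-88 - 4 \left(-153 + \frac{13}{9}\right) + 856} = \frac{1}{-88 - - \frac{5456}{9} + 856} = \frac{1}{-88 + \frac{5456}{9} + 856} = \frac{1}{\frac{12368}{9}} = \frac{9}{12368}$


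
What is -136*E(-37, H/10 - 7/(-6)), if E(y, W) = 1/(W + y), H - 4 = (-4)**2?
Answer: 816/203 ≈ 4.0197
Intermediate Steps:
H = 20 (H = 4 + (-4)**2 = 4 + 16 = 20)
-136*E(-37, H/10 - 7/(-6)) = -136/((20/10 - 7/(-6)) - 37) = -136/((20*(1/10) - 7*(-1/6)) - 37) = -136/((2 + 7/6) - 37) = -136/(19/6 - 37) = -136/(-203/6) = -136*(-6/203) = 816/203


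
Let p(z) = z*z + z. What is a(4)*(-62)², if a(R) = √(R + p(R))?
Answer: 7688*√6 ≈ 18832.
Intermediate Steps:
p(z) = z + z² (p(z) = z² + z = z + z²)
a(R) = √(R + R*(1 + R))
a(4)*(-62)² = √(4*(2 + 4))*(-62)² = √(4*6)*3844 = √24*3844 = (2*√6)*3844 = 7688*√6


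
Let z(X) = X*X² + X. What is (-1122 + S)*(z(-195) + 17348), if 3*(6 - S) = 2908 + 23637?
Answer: 221140103746/3 ≈ 7.3713e+10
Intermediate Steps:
S = -26527/3 (S = 6 - (2908 + 23637)/3 = 6 - ⅓*26545 = 6 - 26545/3 = -26527/3 ≈ -8842.3)
z(X) = X + X³ (z(X) = X³ + X = X + X³)
(-1122 + S)*(z(-195) + 17348) = (-1122 - 26527/3)*((-195 + (-195)³) + 17348) = -29893*((-195 - 7414875) + 17348)/3 = -29893*(-7415070 + 17348)/3 = -29893/3*(-7397722) = 221140103746/3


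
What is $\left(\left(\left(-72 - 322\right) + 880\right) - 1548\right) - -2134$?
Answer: $1072$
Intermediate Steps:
$\left(\left(\left(-72 - 322\right) + 880\right) - 1548\right) - -2134 = \left(\left(\left(-72 - 322\right) + 880\right) - 1548\right) + 2134 = \left(\left(-394 + 880\right) - 1548\right) + 2134 = \left(486 - 1548\right) + 2134 = -1062 + 2134 = 1072$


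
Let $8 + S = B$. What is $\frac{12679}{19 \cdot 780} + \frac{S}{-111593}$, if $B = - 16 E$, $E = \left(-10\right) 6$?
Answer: $\frac{1400779007}{1653808260} \approx 0.847$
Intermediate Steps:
$E = -60$
$B = 960$ ($B = \left(-16\right) \left(-60\right) = 960$)
$S = 952$ ($S = -8 + 960 = 952$)
$\frac{12679}{19 \cdot 780} + \frac{S}{-111593} = \frac{12679}{19 \cdot 780} + \frac{952}{-111593} = \frac{12679}{14820} + 952 \left(- \frac{1}{111593}\right) = 12679 \cdot \frac{1}{14820} - \frac{952}{111593} = \frac{12679}{14820} - \frac{952}{111593} = \frac{1400779007}{1653808260}$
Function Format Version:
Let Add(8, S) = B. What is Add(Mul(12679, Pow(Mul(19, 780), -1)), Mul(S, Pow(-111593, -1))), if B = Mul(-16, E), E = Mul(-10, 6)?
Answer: Rational(1400779007, 1653808260) ≈ 0.84700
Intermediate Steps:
E = -60
B = 960 (B = Mul(-16, -60) = 960)
S = 952 (S = Add(-8, 960) = 952)
Add(Mul(12679, Pow(Mul(19, 780), -1)), Mul(S, Pow(-111593, -1))) = Add(Mul(12679, Pow(Mul(19, 780), -1)), Mul(952, Pow(-111593, -1))) = Add(Mul(12679, Pow(14820, -1)), Mul(952, Rational(-1, 111593))) = Add(Mul(12679, Rational(1, 14820)), Rational(-952, 111593)) = Add(Rational(12679, 14820), Rational(-952, 111593)) = Rational(1400779007, 1653808260)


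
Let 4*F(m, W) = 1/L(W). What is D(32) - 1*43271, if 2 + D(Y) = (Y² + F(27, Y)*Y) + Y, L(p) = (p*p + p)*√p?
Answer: -42217 + √2/1056 ≈ -42217.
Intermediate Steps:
L(p) = √p*(p + p²) (L(p) = (p² + p)*√p = (p + p²)*√p = √p*(p + p²))
F(m, W) = 1/(4*W^(3/2)*(1 + W)) (F(m, W) = 1/(4*((W^(3/2)*(1 + W)))) = (1/(W^(3/2)*(1 + W)))/4 = 1/(4*W^(3/2)*(1 + W)))
D(Y) = -2 + Y + Y² + 1/(4*√Y*(1 + Y)) (D(Y) = -2 + ((Y² + (1/(4*Y^(3/2)*(1 + Y)))*Y) + Y) = -2 + ((Y² + 1/(4*√Y*(1 + Y))) + Y) = -2 + (Y + Y² + 1/(4*√Y*(1 + Y))) = -2 + Y + Y² + 1/(4*√Y*(1 + Y)))
D(32) - 1*43271 = (¼ + √32*(1 + 32)*(-2 + 32 + 32²))/(√32*(1 + 32)) - 1*43271 = (√2/8)*(¼ + (4*√2)*33*(-2 + 32 + 1024))/33 - 43271 = (√2/8)*(1/33)*(¼ + (4*√2)*33*1054) - 43271 = (√2/8)*(1/33)*(¼ + 139128*√2) - 43271 = √2*(¼ + 139128*√2)/264 - 43271 = -43271 + √2*(¼ + 139128*√2)/264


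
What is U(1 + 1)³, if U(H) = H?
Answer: 8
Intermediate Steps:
U(1 + 1)³ = (1 + 1)³ = 2³ = 8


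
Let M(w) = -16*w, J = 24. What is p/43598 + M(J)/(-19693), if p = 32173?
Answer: 650324521/858575414 ≈ 0.75745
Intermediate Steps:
p/43598 + M(J)/(-19693) = 32173/43598 - 16*24/(-19693) = 32173*(1/43598) - 384*(-1/19693) = 32173/43598 + 384/19693 = 650324521/858575414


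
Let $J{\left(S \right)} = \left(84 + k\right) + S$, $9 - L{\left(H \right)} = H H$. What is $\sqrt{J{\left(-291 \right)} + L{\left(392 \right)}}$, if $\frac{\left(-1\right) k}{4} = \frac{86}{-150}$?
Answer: $\frac{i \sqrt{34618434}}{15} \approx 392.25 i$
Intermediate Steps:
$L{\left(H \right)} = 9 - H^{2}$ ($L{\left(H \right)} = 9 - H H = 9 - H^{2}$)
$k = \frac{172}{75}$ ($k = - 4 \frac{86}{-150} = - 4 \cdot 86 \left(- \frac{1}{150}\right) = \left(-4\right) \left(- \frac{43}{75}\right) = \frac{172}{75} \approx 2.2933$)
$J{\left(S \right)} = \frac{6472}{75} + S$ ($J{\left(S \right)} = \left(84 + \frac{172}{75}\right) + S = \frac{6472}{75} + S$)
$\sqrt{J{\left(-291 \right)} + L{\left(392 \right)}} = \sqrt{\left(\frac{6472}{75} - 291\right) + \left(9 - 392^{2}\right)} = \sqrt{- \frac{15353}{75} + \left(9 - 153664\right)} = \sqrt{- \frac{15353}{75} - 153655} = \sqrt{- \frac{11539478}{75}} = \frac{i \sqrt{34618434}}{15}$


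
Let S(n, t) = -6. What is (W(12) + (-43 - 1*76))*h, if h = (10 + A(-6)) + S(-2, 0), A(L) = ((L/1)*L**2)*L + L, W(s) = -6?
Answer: -161750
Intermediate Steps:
A(L) = L + L**4 (A(L) = ((L*1)*L**2)*L + L = (L*L**2)*L + L = L**3*L + L = L**4 + L = L + L**4)
h = 1294 (h = (10 + (-6 + (-6)**4)) - 6 = (10 + (-6 + 1296)) - 6 = (10 + 1290) - 6 = 1300 - 6 = 1294)
(W(12) + (-43 - 1*76))*h = (-6 + (-43 - 1*76))*1294 = (-6 + (-43 - 76))*1294 = (-6 - 119)*1294 = -125*1294 = -161750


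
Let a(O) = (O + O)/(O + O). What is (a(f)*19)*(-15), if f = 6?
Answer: -285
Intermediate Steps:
a(O) = 1 (a(O) = (2*O)/((2*O)) = (2*O)*(1/(2*O)) = 1)
(a(f)*19)*(-15) = (1*19)*(-15) = 19*(-15) = -285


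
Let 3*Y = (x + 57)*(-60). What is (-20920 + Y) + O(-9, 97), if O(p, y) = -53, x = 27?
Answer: -22653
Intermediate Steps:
Y = -1680 (Y = ((27 + 57)*(-60))/3 = (84*(-60))/3 = (1/3)*(-5040) = -1680)
(-20920 + Y) + O(-9, 97) = (-20920 - 1680) - 53 = -22600 - 53 = -22653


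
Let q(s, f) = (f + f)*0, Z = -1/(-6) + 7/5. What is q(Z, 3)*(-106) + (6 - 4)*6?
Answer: 12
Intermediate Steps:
Z = 47/30 (Z = -1*(-⅙) + 7*(⅕) = ⅙ + 7/5 = 47/30 ≈ 1.5667)
q(s, f) = 0 (q(s, f) = (2*f)*0 = 0)
q(Z, 3)*(-106) + (6 - 4)*6 = 0*(-106) + (6 - 4)*6 = 0 + 2*6 = 0 + 12 = 12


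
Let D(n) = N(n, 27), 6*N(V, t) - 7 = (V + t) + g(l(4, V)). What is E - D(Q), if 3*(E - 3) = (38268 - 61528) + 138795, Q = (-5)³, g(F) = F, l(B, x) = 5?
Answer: 38529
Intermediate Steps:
Q = -125
N(V, t) = 2 + V/6 + t/6 (N(V, t) = 7/6 + ((V + t) + 5)/6 = 7/6 + (5 + V + t)/6 = 7/6 + (⅚ + V/6 + t/6) = 2 + V/6 + t/6)
D(n) = 13/2 + n/6 (D(n) = 2 + n/6 + (⅙)*27 = 2 + n/6 + 9/2 = 13/2 + n/6)
E = 115544/3 (E = 3 + ((38268 - 61528) + 138795)/3 = 3 + (-23260 + 138795)/3 = 3 + (⅓)*115535 = 3 + 115535/3 = 115544/3 ≈ 38515.)
E - D(Q) = 115544/3 - (13/2 + (⅙)*(-125)) = 115544/3 - (13/2 - 125/6) = 115544/3 - 1*(-43/3) = 115544/3 + 43/3 = 38529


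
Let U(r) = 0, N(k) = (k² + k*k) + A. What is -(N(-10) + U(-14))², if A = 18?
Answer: -47524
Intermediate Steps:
N(k) = 18 + 2*k² (N(k) = (k² + k*k) + 18 = (k² + k²) + 18 = 2*k² + 18 = 18 + 2*k²)
-(N(-10) + U(-14))² = -((18 + 2*(-10)²) + 0)² = -((18 + 2*100) + 0)² = -((18 + 200) + 0)² = -(218 + 0)² = -1*218² = -1*47524 = -47524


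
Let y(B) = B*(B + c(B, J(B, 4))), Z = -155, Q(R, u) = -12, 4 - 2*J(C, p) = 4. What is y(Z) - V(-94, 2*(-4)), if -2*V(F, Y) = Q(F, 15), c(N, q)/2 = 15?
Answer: 19369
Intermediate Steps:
J(C, p) = 0 (J(C, p) = 2 - 1/2*4 = 2 - 2 = 0)
c(N, q) = 30 (c(N, q) = 2*15 = 30)
V(F, Y) = 6 (V(F, Y) = -1/2*(-12) = 6)
y(B) = B*(30 + B) (y(B) = B*(B + 30) = B*(30 + B))
y(Z) - V(-94, 2*(-4)) = -155*(30 - 155) - 1*6 = -155*(-125) - 6 = 19375 - 6 = 19369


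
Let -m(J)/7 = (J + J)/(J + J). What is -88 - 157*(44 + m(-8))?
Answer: -5897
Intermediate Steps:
m(J) = -7 (m(J) = -7*(J + J)/(J + J) = -7*2*J/(2*J) = -7*2*J*1/(2*J) = -7*1 = -7)
-88 - 157*(44 + m(-8)) = -88 - 157*(44 - 7) = -88 - 157*37 = -88 - 5809 = -5897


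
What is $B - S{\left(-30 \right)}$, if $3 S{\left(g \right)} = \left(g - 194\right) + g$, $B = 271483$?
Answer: $\frac{814703}{3} \approx 2.7157 \cdot 10^{5}$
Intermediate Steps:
$S{\left(g \right)} = - \frac{194}{3} + \frac{2 g}{3}$ ($S{\left(g \right)} = \frac{\left(g - 194\right) + g}{3} = \frac{\left(-194 + g\right) + g}{3} = \frac{-194 + 2 g}{3} = - \frac{194}{3} + \frac{2 g}{3}$)
$B - S{\left(-30 \right)} = 271483 - \left(- \frac{194}{3} + \frac{2}{3} \left(-30\right)\right) = 271483 - \left(- \frac{194}{3} - 20\right) = 271483 - - \frac{254}{3} = 271483 + \frac{254}{3} = \frac{814703}{3}$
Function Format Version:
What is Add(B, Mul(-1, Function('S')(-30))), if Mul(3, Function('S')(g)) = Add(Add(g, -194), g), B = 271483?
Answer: Rational(814703, 3) ≈ 2.7157e+5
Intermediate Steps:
Function('S')(g) = Add(Rational(-194, 3), Mul(Rational(2, 3), g)) (Function('S')(g) = Mul(Rational(1, 3), Add(Add(g, -194), g)) = Mul(Rational(1, 3), Add(Add(-194, g), g)) = Mul(Rational(1, 3), Add(-194, Mul(2, g))) = Add(Rational(-194, 3), Mul(Rational(2, 3), g)))
Add(B, Mul(-1, Function('S')(-30))) = Add(271483, Mul(-1, Add(Rational(-194, 3), Mul(Rational(2, 3), -30)))) = Add(271483, Mul(-1, Add(Rational(-194, 3), -20))) = Add(271483, Mul(-1, Rational(-254, 3))) = Add(271483, Rational(254, 3)) = Rational(814703, 3)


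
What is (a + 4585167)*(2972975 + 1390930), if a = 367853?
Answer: 21614508743100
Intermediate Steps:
(a + 4585167)*(2972975 + 1390930) = (367853 + 4585167)*(2972975 + 1390930) = 4953020*4363905 = 21614508743100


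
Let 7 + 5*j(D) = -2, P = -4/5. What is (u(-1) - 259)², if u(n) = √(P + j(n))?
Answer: (1295 - I*√65)²/25 ≈ 67078.0 - 835.25*I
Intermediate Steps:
P = -⅘ (P = -4*⅕ = -⅘ ≈ -0.80000)
j(D) = -9/5 (j(D) = -7/5 + (⅕)*(-2) = -7/5 - ⅖ = -9/5)
u(n) = I*√65/5 (u(n) = √(-⅘ - 9/5) = √(-13/5) = I*√65/5)
(u(-1) - 259)² = (I*√65/5 - 259)² = (-259 + I*√65/5)²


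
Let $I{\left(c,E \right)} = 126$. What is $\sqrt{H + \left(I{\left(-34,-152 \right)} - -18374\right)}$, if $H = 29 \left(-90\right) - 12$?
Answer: $\sqrt{15878} \approx 126.01$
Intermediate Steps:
$H = -2622$ ($H = -2610 - 12 = -2622$)
$\sqrt{H + \left(I{\left(-34,-152 \right)} - -18374\right)} = \sqrt{-2622 + \left(126 - -18374\right)} = \sqrt{-2622 + \left(126 + 18374\right)} = \sqrt{-2622 + 18500} = \sqrt{15878}$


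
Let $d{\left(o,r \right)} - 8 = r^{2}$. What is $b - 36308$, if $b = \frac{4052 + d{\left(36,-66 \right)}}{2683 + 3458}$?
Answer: $- \frac{222959012}{6141} \approx -36307.0$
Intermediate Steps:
$d{\left(o,r \right)} = 8 + r^{2}$
$b = \frac{8416}{6141}$ ($b = \frac{4052 + \left(8 + \left(-66\right)^{2}\right)}{2683 + 3458} = \frac{4052 + \left(8 + 4356\right)}{6141} = \left(4052 + 4364\right) \frac{1}{6141} = 8416 \cdot \frac{1}{6141} = \frac{8416}{6141} \approx 1.3705$)
$b - 36308 = \frac{8416}{6141} - 36308 = - \frac{222959012}{6141}$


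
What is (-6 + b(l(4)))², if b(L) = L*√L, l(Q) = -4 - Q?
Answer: -476 + 192*I*√2 ≈ -476.0 + 271.53*I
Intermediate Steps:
b(L) = L^(3/2)
(-6 + b(l(4)))² = (-6 + (-4 - 1*4)^(3/2))² = (-6 + (-4 - 4)^(3/2))² = (-6 + (-8)^(3/2))² = (-6 - 16*I*√2)²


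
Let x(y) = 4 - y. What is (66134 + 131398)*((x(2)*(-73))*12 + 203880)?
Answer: 39926748096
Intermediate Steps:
(66134 + 131398)*((x(2)*(-73))*12 + 203880) = (66134 + 131398)*(((4 - 1*2)*(-73))*12 + 203880) = 197532*(((4 - 2)*(-73))*12 + 203880) = 197532*((2*(-73))*12 + 203880) = 197532*(-146*12 + 203880) = 197532*(-1752 + 203880) = 197532*202128 = 39926748096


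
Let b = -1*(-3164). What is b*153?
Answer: 484092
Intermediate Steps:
b = 3164
b*153 = 3164*153 = 484092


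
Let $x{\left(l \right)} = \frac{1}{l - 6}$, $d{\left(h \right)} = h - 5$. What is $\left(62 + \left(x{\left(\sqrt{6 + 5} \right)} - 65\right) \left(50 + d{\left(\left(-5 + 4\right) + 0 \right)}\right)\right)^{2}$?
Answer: $\frac{4930027092}{625} + \frac{6178832 \sqrt{11}}{625} \approx 7.9208 \cdot 10^{6}$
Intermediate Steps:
$d{\left(h \right)} = -5 + h$
$x{\left(l \right)} = \frac{1}{-6 + l}$
$\left(62 + \left(x{\left(\sqrt{6 + 5} \right)} - 65\right) \left(50 + d{\left(\left(-5 + 4\right) + 0 \right)}\right)\right)^{2} = \left(62 + \left(\frac{1}{-6 + \sqrt{6 + 5}} - 65\right) \left(50 + \left(-5 + \left(\left(-5 + 4\right) + 0\right)\right)\right)\right)^{2} = \left(62 + \left(\frac{1}{-6 + \sqrt{11}} - 65\right) \left(50 + \left(-5 + \left(-1 + 0\right)\right)\right)\right)^{2} = \left(62 + \left(-65 + \frac{1}{-6 + \sqrt{11}}\right) \left(50 - 6\right)\right)^{2} = \left(62 + \left(-65 + \frac{1}{-6 + \sqrt{11}}\right) 44\right)^{2} = \left(62 - \left(2860 - \frac{44}{-6 + \sqrt{11}}\right)\right)^{2} = \left(-2798 + \frac{44}{-6 + \sqrt{11}}\right)^{2}$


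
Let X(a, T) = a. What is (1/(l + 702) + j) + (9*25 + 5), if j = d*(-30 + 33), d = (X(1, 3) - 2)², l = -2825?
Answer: 494658/2123 ≈ 233.00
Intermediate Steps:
d = 1 (d = (1 - 2)² = (-1)² = 1)
j = 3 (j = 1*(-30 + 33) = 1*3 = 3)
(1/(l + 702) + j) + (9*25 + 5) = (1/(-2825 + 702) + 3) + (9*25 + 5) = (1/(-2123) + 3) + (225 + 5) = (-1/2123 + 3) + 230 = 6368/2123 + 230 = 494658/2123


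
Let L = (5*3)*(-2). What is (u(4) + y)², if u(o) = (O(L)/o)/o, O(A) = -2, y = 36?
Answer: 82369/64 ≈ 1287.0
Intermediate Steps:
L = -30 (L = 15*(-2) = -30)
u(o) = -2/o² (u(o) = (-2/o)/o = -2/o²)
(u(4) + y)² = (-2/4² + 36)² = (-2*1/16 + 36)² = (-⅛ + 36)² = (287/8)² = 82369/64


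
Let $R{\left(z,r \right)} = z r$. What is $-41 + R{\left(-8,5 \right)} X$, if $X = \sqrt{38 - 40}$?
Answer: $-41 - 40 i \sqrt{2} \approx -41.0 - 56.569 i$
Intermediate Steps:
$X = i \sqrt{2}$ ($X = \sqrt{-2} = i \sqrt{2} \approx 1.4142 i$)
$R{\left(z,r \right)} = r z$
$-41 + R{\left(-8,5 \right)} X = -41 + 5 \left(-8\right) i \sqrt{2} = -41 - 40 i \sqrt{2}$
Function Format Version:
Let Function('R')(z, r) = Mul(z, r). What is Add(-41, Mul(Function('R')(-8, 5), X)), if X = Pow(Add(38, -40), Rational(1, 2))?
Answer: Add(-41, Mul(-40, I, Pow(2, Rational(1, 2)))) ≈ Add(-41.000, Mul(-56.569, I))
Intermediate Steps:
X = Mul(I, Pow(2, Rational(1, 2))) (X = Pow(-2, Rational(1, 2)) = Mul(I, Pow(2, Rational(1, 2))) ≈ Mul(1.4142, I))
Function('R')(z, r) = Mul(r, z)
Add(-41, Mul(Function('R')(-8, 5), X)) = Add(-41, Mul(Mul(5, -8), Mul(I, Pow(2, Rational(1, 2))))) = Add(-41, Mul(-40, Mul(I, Pow(2, Rational(1, 2))))) = Add(-41, Mul(-40, I, Pow(2, Rational(1, 2))))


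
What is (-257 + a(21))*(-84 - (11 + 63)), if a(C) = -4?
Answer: 41238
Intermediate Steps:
(-257 + a(21))*(-84 - (11 + 63)) = (-257 - 4)*(-84 - (11 + 63)) = -261*(-84 - 1*74) = -261*(-84 - 74) = -261*(-158) = 41238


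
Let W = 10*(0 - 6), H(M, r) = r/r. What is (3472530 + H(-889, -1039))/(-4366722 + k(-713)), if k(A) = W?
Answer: -3472531/4366782 ≈ -0.79521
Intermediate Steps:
H(M, r) = 1
W = -60 (W = 10*(-6) = -60)
k(A) = -60
(3472530 + H(-889, -1039))/(-4366722 + k(-713)) = (3472530 + 1)/(-4366722 - 60) = 3472531/(-4366782) = 3472531*(-1/4366782) = -3472531/4366782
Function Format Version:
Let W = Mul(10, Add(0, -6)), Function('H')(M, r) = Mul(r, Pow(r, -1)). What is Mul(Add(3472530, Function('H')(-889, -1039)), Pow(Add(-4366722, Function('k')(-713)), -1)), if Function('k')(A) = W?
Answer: Rational(-3472531, 4366782) ≈ -0.79521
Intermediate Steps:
Function('H')(M, r) = 1
W = -60 (W = Mul(10, -6) = -60)
Function('k')(A) = -60
Mul(Add(3472530, Function('H')(-889, -1039)), Pow(Add(-4366722, Function('k')(-713)), -1)) = Mul(Add(3472530, 1), Pow(Add(-4366722, -60), -1)) = Mul(3472531, Pow(-4366782, -1)) = Mul(3472531, Rational(-1, 4366782)) = Rational(-3472531, 4366782)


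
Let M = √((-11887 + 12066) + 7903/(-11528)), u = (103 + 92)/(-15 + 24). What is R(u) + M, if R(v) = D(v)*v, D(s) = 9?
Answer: 195 + 3*√658251682/5764 ≈ 208.35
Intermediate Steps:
u = 65/3 (u = 195/9 = 195*(⅑) = 65/3 ≈ 21.667)
R(v) = 9*v
M = 3*√658251682/5764 (M = √(179 + 7903*(-1/11528)) = √(179 - 7903/11528) = √(2055609/11528) = 3*√658251682/5764 ≈ 13.353)
R(u) + M = 9*(65/3) + 3*√658251682/5764 = 195 + 3*√658251682/5764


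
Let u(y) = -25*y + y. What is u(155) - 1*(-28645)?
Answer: 24925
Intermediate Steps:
u(y) = -24*y
u(155) - 1*(-28645) = -24*155 - 1*(-28645) = -3720 + 28645 = 24925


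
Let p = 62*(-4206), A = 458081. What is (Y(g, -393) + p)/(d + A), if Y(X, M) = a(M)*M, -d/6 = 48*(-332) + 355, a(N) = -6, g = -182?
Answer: -258414/551567 ≈ -0.46851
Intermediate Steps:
p = -260772
d = 93486 (d = -6*(48*(-332) + 355) = -6*(-15936 + 355) = -6*(-15581) = 93486)
Y(X, M) = -6*M
(Y(g, -393) + p)/(d + A) = (-6*(-393) - 260772)/(93486 + 458081) = (2358 - 260772)/551567 = -258414*1/551567 = -258414/551567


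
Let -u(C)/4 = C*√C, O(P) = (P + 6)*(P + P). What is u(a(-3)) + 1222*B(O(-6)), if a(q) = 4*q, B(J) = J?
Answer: 96*I*√3 ≈ 166.28*I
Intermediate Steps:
O(P) = 2*P*(6 + P) (O(P) = (6 + P)*(2*P) = 2*P*(6 + P))
u(C) = -4*C^(3/2) (u(C) = -4*C*√C = -4*C^(3/2))
u(a(-3)) + 1222*B(O(-6)) = -4*(-24*I*√3) + 1222*(2*(-6)*(6 - 6)) = -(-96)*I*√3 + 1222*(2*(-6)*0) = -(-96)*I*√3 + 1222*0 = 96*I*√3 + 0 = 96*I*√3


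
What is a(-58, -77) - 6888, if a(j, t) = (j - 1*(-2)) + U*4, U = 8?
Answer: -6912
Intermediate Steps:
a(j, t) = 34 + j (a(j, t) = (j - 1*(-2)) + 8*4 = (j + 2) + 32 = (2 + j) + 32 = 34 + j)
a(-58, -77) - 6888 = (34 - 58) - 6888 = -24 - 6888 = -6912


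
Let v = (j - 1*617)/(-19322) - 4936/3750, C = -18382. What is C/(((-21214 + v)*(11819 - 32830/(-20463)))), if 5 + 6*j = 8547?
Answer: 378540991294375/5164284980113786272 ≈ 7.3300e-5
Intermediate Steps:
j = 4271/3 (j = -⅚ + (⅙)*8547 = -⅚ + 2849/2 = 4271/3 ≈ 1423.7)
v = -8199866/6038125 (v = (4271/3 - 1*617)/(-19322) - 4936/3750 = (4271/3 - 617)*(-1/19322) - 4936*1/3750 = (2420/3)*(-1/19322) - 2468/1875 = -1210/28983 - 2468/1875 = -8199866/6038125 ≈ -1.3580)
C/(((-21214 + v)*(11819 - 32830/(-20463)))) = -18382*1/((-21214 - 8199866/6038125)*(11819 - 32830/(-20463))) = -18382*(-6038125/(128100983616*(11819 - 32830*(-1/20463)))) = -18382*(-6038125/(128100983616*(11819 + 32830/20463))) = -18382/((-128100983616/6038125*241885027/20463)) = -18382/(-10328569960227572544/41186050625) = -18382*(-41186050625/10328569960227572544) = 378540991294375/5164284980113786272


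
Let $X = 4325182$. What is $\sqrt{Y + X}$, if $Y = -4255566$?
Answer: $4 \sqrt{4351} \approx 263.85$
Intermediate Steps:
$\sqrt{Y + X} = \sqrt{-4255566 + 4325182} = \sqrt{69616} = 4 \sqrt{4351}$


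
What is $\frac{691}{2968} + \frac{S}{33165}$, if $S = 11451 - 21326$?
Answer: $- \frac{1278397}{19686744} \approx -0.064937$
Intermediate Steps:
$S = -9875$ ($S = 11451 - 21326 = -9875$)
$\frac{691}{2968} + \frac{S}{33165} = \frac{691}{2968} - \frac{9875}{33165} = 691 \cdot \frac{1}{2968} - \frac{1975}{6633} = \frac{691}{2968} - \frac{1975}{6633} = - \frac{1278397}{19686744}$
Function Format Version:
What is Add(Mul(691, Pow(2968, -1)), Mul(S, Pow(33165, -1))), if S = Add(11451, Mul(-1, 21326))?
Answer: Rational(-1278397, 19686744) ≈ -0.064937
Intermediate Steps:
S = -9875 (S = Add(11451, -21326) = -9875)
Add(Mul(691, Pow(2968, -1)), Mul(S, Pow(33165, -1))) = Add(Mul(691, Pow(2968, -1)), Mul(-9875, Pow(33165, -1))) = Add(Mul(691, Rational(1, 2968)), Mul(-9875, Rational(1, 33165))) = Add(Rational(691, 2968), Rational(-1975, 6633)) = Rational(-1278397, 19686744)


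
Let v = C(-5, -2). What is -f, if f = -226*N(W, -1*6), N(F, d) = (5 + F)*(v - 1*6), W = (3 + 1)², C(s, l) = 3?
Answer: -14238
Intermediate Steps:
v = 3
W = 16 (W = 4² = 16)
N(F, d) = -15 - 3*F (N(F, d) = (5 + F)*(3 - 1*6) = (5 + F)*(3 - 6) = (5 + F)*(-3) = -15 - 3*F)
f = 14238 (f = -226*(-15 - 3*16) = -226*(-15 - 48) = -226*(-63) = 14238)
-f = -1*14238 = -14238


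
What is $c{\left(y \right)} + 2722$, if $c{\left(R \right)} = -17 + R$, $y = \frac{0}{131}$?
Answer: $2705$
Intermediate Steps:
$y = 0$ ($y = 0 \cdot \frac{1}{131} = 0$)
$c{\left(y \right)} + 2722 = \left(-17 + 0\right) + 2722 = -17 + 2722 = 2705$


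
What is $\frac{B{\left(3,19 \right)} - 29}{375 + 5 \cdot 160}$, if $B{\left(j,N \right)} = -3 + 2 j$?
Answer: $- \frac{26}{1175} \approx -0.022128$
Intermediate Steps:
$\frac{B{\left(3,19 \right)} - 29}{375 + 5 \cdot 160} = \frac{\left(-3 + 2 \cdot 3\right) - 29}{375 + 5 \cdot 160} = \frac{\left(-3 + 6\right) - 29}{375 + 800} = \frac{3 - 29}{1175} = \left(-26\right) \frac{1}{1175} = - \frac{26}{1175}$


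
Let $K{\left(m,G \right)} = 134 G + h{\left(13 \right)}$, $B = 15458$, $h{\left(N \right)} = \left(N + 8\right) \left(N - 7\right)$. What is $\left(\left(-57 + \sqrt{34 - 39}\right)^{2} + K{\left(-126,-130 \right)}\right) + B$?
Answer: $1408 - 114 i \sqrt{5} \approx 1408.0 - 254.91 i$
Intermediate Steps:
$h{\left(N \right)} = \left(-7 + N\right) \left(8 + N\right)$ ($h{\left(N \right)} = \left(8 + N\right) \left(-7 + N\right) = \left(-7 + N\right) \left(8 + N\right)$)
$K{\left(m,G \right)} = 126 + 134 G$ ($K{\left(m,G \right)} = 134 G + \left(-56 + 13 + 13^{2}\right) = 134 G + \left(-56 + 13 + 169\right) = 134 G + 126 = 126 + 134 G$)
$\left(\left(-57 + \sqrt{34 - 39}\right)^{2} + K{\left(-126,-130 \right)}\right) + B = \left(\left(-57 + \sqrt{34 - 39}\right)^{2} + \left(126 + 134 \left(-130\right)\right)\right) + 15458 = \left(\left(-57 + \sqrt{-5}\right)^{2} + \left(126 - 17420\right)\right) + 15458 = \left(\left(-57 + i \sqrt{5}\right)^{2} - 17294\right) + 15458 = \left(-17294 + \left(-57 + i \sqrt{5}\right)^{2}\right) + 15458 = -1836 + \left(-57 + i \sqrt{5}\right)^{2}$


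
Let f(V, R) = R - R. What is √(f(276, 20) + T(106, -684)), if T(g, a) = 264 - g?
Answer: √158 ≈ 12.570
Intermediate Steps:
f(V, R) = 0
√(f(276, 20) + T(106, -684)) = √(0 + (264 - 1*106)) = √(0 + (264 - 106)) = √(0 + 158) = √158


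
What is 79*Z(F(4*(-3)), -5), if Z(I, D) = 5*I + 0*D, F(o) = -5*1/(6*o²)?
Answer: -1975/864 ≈ -2.2859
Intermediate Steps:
F(o) = -5/(6*o²) (F(o) = -5*1/(6*o²) = -5/(6*o²))
Z(I, D) = 5*I (Z(I, D) = 5*I + 0 = 5*I)
79*Z(F(4*(-3)), -5) = 79*(5*(-5/(6*(4*(-3))²))) = 79*(5*(-⅚/(-12)²)) = 79*(5*(-⅚*1/144)) = 79*(5*(-5/864)) = 79*(-25/864) = -1975/864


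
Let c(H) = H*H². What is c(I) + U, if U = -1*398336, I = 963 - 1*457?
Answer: 129155880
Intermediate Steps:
I = 506 (I = 963 - 457 = 506)
c(H) = H³
U = -398336
c(I) + U = 506³ - 398336 = 129554216 - 398336 = 129155880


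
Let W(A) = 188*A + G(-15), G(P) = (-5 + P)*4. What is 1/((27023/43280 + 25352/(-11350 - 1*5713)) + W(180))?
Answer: 738486640/24930672825289 ≈ 2.9622e-5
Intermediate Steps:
G(P) = -20 + 4*P
W(A) = -80 + 188*A (W(A) = 188*A + (-20 + 4*(-15)) = 188*A + (-20 - 60) = 188*A - 80 = -80 + 188*A)
1/((27023/43280 + 25352/(-11350 - 1*5713)) + W(180)) = 1/((27023/43280 + 25352/(-11350 - 1*5713)) + (-80 + 188*180)) = 1/((27023*(1/43280) + 25352/(-11350 - 5713)) + (-80 + 33840)) = 1/((27023/43280 + 25352/(-17063)) + 33760) = 1/((27023/43280 + 25352*(-1/17063)) + 33760) = 1/((27023/43280 - 25352/17063) + 33760) = 1/(-636141111/738486640 + 33760) = 1/(24930672825289/738486640) = 738486640/24930672825289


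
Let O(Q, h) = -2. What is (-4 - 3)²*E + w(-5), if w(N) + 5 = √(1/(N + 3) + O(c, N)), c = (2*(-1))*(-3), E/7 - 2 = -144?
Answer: -48711 + I*√10/2 ≈ -48711.0 + 1.5811*I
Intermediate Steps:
E = -994 (E = 14 + 7*(-144) = 14 - 1008 = -994)
c = 6 (c = -2*(-3) = 6)
w(N) = -5 + √(-2 + 1/(3 + N)) (w(N) = -5 + √(1/(N + 3) - 2) = -5 + √(1/(3 + N) - 2) = -5 + √(-2 + 1/(3 + N)))
(-4 - 3)²*E + w(-5) = (-4 - 3)²*(-994) + (-5 + √((-5 - 2*(-5))/(3 - 5))) = (-7)²*(-994) + (-5 + √((-5 + 10)/(-2))) = 49*(-994) + (-5 + √(-½*5)) = -48706 + (-5 + √(-5/2)) = -48706 + (-5 + I*√10/2) = -48711 + I*√10/2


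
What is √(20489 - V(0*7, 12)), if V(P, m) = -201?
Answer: √20690 ≈ 143.84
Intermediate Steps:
√(20489 - V(0*7, 12)) = √(20489 - 1*(-201)) = √(20489 + 201) = √20690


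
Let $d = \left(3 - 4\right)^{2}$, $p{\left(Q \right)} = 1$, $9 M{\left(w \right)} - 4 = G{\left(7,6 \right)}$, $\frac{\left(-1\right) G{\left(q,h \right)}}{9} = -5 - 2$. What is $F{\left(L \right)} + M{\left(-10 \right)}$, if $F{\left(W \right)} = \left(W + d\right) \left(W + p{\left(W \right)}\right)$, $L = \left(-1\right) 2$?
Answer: $\frac{76}{9} \approx 8.4444$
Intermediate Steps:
$G{\left(q,h \right)} = 63$ ($G{\left(q,h \right)} = - 9 \left(-5 - 2\right) = \left(-9\right) \left(-7\right) = 63$)
$L = -2$
$M{\left(w \right)} = \frac{67}{9}$ ($M{\left(w \right)} = \frac{4}{9} + \frac{1}{9} \cdot 63 = \frac{4}{9} + 7 = \frac{67}{9}$)
$d = 1$ ($d = \left(-1\right)^{2} = 1$)
$F{\left(W \right)} = \left(1 + W\right)^{2}$ ($F{\left(W \right)} = \left(W + 1\right) \left(W + 1\right) = \left(1 + W\right) \left(1 + W\right) = \left(1 + W\right)^{2}$)
$F{\left(L \right)} + M{\left(-10 \right)} = \left(1 + \left(-2\right)^{2} + 2 \left(-2\right)\right) + \frac{67}{9} = \left(1 + 4 - 4\right) + \frac{67}{9} = 1 + \frac{67}{9} = \frac{76}{9}$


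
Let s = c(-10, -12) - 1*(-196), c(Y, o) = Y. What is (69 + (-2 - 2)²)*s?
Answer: 15810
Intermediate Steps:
s = 186 (s = -10 - 1*(-196) = -10 + 196 = 186)
(69 + (-2 - 2)²)*s = (69 + (-2 - 2)²)*186 = (69 + (-4)²)*186 = (69 + 16)*186 = 85*186 = 15810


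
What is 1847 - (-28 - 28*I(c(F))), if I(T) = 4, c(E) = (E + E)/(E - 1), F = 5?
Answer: 1987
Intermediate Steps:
c(E) = 2*E/(-1 + E) (c(E) = (2*E)/(-1 + E) = 2*E/(-1 + E))
1847 - (-28 - 28*I(c(F))) = 1847 - (-28 - 28*4) = 1847 - (-28 - 112) = 1847 - 1*(-140) = 1847 + 140 = 1987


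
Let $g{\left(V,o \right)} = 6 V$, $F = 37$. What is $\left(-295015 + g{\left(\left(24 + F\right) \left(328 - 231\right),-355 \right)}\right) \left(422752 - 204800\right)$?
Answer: $-56561377376$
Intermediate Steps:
$\left(-295015 + g{\left(\left(24 + F\right) \left(328 - 231\right),-355 \right)}\right) \left(422752 - 204800\right) = \left(-295015 + 6 \left(24 + 37\right) \left(328 - 231\right)\right) \left(422752 - 204800\right) = \left(-295015 + 6 \cdot 61 \cdot 97\right) 217952 = \left(-295015 + 6 \cdot 5917\right) 217952 = \left(-295015 + 35502\right) 217952 = \left(-259513\right) 217952 = -56561377376$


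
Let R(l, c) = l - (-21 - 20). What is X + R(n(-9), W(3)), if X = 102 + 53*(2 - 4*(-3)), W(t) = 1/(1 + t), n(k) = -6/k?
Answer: 2657/3 ≈ 885.67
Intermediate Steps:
X = 844 (X = 102 + 53*(2 + 12) = 102 + 53*14 = 102 + 742 = 844)
R(l, c) = 41 + l (R(l, c) = l - 1*(-41) = l + 41 = 41 + l)
X + R(n(-9), W(3)) = 844 + (41 - 6/(-9)) = 844 + (41 - 6*(-1/9)) = 844 + (41 + 2/3) = 844 + 125/3 = 2657/3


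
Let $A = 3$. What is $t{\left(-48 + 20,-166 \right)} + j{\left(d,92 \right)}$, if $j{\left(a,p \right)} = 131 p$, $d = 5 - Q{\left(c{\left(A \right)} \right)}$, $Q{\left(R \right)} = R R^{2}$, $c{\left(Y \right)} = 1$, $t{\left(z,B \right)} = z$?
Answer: $12024$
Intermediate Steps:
$Q{\left(R \right)} = R^{3}$
$d = 4$ ($d = 5 - 1^{3} = 5 - 1 = 4$)
$t{\left(-48 + 20,-166 \right)} + j{\left(d,92 \right)} = \left(-48 + 20\right) + 131 \cdot 92 = -28 + 12052 = 12024$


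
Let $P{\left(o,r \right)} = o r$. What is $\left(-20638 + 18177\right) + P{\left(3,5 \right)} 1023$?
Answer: $12884$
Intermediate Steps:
$\left(-20638 + 18177\right) + P{\left(3,5 \right)} 1023 = \left(-20638 + 18177\right) + 3 \cdot 5 \cdot 1023 = -2461 + 15 \cdot 1023 = -2461 + 15345 = 12884$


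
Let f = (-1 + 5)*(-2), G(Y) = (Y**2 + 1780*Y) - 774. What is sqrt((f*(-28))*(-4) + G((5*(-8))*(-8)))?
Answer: sqrt(670330) ≈ 818.74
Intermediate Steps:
G(Y) = -774 + Y**2 + 1780*Y
f = -8 (f = 4*(-2) = -8)
sqrt((f*(-28))*(-4) + G((5*(-8))*(-8))) = sqrt(-8*(-28)*(-4) + (-774 + ((5*(-8))*(-8))**2 + 1780*((5*(-8))*(-8)))) = sqrt(224*(-4) + (-774 + (-40*(-8))**2 + 1780*(-40*(-8)))) = sqrt(-896 + (-774 + 320**2 + 1780*320)) = sqrt(-896 + (-774 + 102400 + 569600)) = sqrt(-896 + 671226) = sqrt(670330)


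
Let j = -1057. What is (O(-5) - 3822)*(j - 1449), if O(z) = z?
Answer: 9590462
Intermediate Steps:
(O(-5) - 3822)*(j - 1449) = (-5 - 3822)*(-1057 - 1449) = -3827*(-2506) = 9590462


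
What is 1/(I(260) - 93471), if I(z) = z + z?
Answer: -1/92951 ≈ -1.0758e-5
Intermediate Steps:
I(z) = 2*z
1/(I(260) - 93471) = 1/(2*260 - 93471) = 1/(520 - 93471) = 1/(-92951) = -1/92951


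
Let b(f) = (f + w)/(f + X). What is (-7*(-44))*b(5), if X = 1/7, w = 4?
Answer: 539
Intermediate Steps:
X = 1/7 ≈ 0.14286
b(f) = (4 + f)/(1/7 + f) (b(f) = (f + 4)/(f + 1/7) = (4 + f)/(1/7 + f))
(-7*(-44))*b(5) = (-7*(-44))*(7*(4 + 5)/(1 + 7*5)) = 308*(7*9/(1 + 35)) = 308*(7*9/36) = 308*(7*(1/36)*9) = 308*(7/4) = 539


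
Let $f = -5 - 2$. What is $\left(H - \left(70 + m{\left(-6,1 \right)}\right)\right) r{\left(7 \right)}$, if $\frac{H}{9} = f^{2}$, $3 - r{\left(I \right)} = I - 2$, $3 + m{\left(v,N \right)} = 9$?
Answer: $-730$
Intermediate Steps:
$m{\left(v,N \right)} = 6$ ($m{\left(v,N \right)} = -3 + 9 = 6$)
$r{\left(I \right)} = 5 - I$ ($r{\left(I \right)} = 3 - \left(I - 2\right) = 3 - \left(-2 + I\right) = 5 - I$)
$f = -7$ ($f = -5 - 2 = -7$)
$H = 441$ ($H = 9 \left(-7\right)^{2} = 9 \cdot 49 = 441$)
$\left(H - \left(70 + m{\left(-6,1 \right)}\right)\right) r{\left(7 \right)} = \left(441 - 76\right) \left(5 - 7\right) = \left(441 - 76\right) \left(-2\right) = 365 \left(-2\right) = -730$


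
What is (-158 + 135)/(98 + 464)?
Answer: -23/562 ≈ -0.040925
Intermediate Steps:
(-158 + 135)/(98 + 464) = -23/562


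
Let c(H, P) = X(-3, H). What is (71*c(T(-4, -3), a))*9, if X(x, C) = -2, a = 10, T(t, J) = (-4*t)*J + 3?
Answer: -1278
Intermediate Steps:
T(t, J) = 3 - 4*J*t (T(t, J) = -4*J*t + 3 = 3 - 4*J*t)
c(H, P) = -2
(71*c(T(-4, -3), a))*9 = (71*(-2))*9 = -142*9 = -1278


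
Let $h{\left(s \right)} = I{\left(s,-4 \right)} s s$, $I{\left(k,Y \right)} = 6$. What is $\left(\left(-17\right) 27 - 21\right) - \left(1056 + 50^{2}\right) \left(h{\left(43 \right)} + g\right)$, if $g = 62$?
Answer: $-39671216$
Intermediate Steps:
$h{\left(s \right)} = 6 s^{2}$ ($h{\left(s \right)} = 6 s s = 6 s^{2}$)
$\left(\left(-17\right) 27 - 21\right) - \left(1056 + 50^{2}\right) \left(h{\left(43 \right)} + g\right) = \left(\left(-17\right) 27 - 21\right) - \left(1056 + 50^{2}\right) \left(6 \cdot 43^{2} + 62\right) = \left(-459 - 21\right) - \left(1056 + 2500\right) \left(6 \cdot 1849 + 62\right) = -480 - 3556 \left(11094 + 62\right) = -480 - 3556 \cdot 11156 = -480 - 39670736 = -39671216$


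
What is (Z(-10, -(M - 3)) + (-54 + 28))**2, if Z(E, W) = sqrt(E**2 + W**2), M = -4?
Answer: (26 - sqrt(149))**2 ≈ 190.26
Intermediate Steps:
(Z(-10, -(M - 3)) + (-54 + 28))**2 = (sqrt((-10)**2 + (-(-4 - 3))**2) + (-54 + 28))**2 = (sqrt(100 + (-1*(-7))**2) - 26)**2 = (sqrt(100 + 7**2) - 26)**2 = (sqrt(100 + 49) - 26)**2 = (sqrt(149) - 26)**2 = (-26 + sqrt(149))**2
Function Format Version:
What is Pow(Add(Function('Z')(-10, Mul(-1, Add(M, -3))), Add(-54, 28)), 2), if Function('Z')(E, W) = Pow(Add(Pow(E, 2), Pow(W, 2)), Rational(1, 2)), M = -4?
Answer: Pow(Add(26, Mul(-1, Pow(149, Rational(1, 2)))), 2) ≈ 190.26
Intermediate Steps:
Pow(Add(Function('Z')(-10, Mul(-1, Add(M, -3))), Add(-54, 28)), 2) = Pow(Add(Pow(Add(Pow(-10, 2), Pow(Mul(-1, Add(-4, -3)), 2)), Rational(1, 2)), Add(-54, 28)), 2) = Pow(Add(Pow(Add(100, Pow(Mul(-1, -7), 2)), Rational(1, 2)), -26), 2) = Pow(Add(Pow(Add(100, Pow(7, 2)), Rational(1, 2)), -26), 2) = Pow(Add(Pow(Add(100, 49), Rational(1, 2)), -26), 2) = Pow(Add(Pow(149, Rational(1, 2)), -26), 2) = Pow(Add(-26, Pow(149, Rational(1, 2))), 2)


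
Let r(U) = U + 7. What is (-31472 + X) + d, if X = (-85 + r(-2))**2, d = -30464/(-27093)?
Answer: -679245232/27093 ≈ -25071.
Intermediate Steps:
d = 30464/27093 (d = -30464*(-1/27093) = 30464/27093 ≈ 1.1244)
r(U) = 7 + U
X = 6400 (X = (-85 + (7 - 2))**2 = (-85 + 5)**2 = (-80)**2 = 6400)
(-31472 + X) + d = (-31472 + 6400) + 30464/27093 = -25072 + 30464/27093 = -679245232/27093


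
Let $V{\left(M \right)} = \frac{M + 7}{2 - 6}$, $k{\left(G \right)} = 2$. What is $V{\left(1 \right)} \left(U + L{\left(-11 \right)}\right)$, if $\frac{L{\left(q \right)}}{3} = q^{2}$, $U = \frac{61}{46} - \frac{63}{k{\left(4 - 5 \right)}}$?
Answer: $- \frac{15310}{23} \approx -665.65$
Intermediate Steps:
$V{\left(M \right)} = - \frac{7}{4} - \frac{M}{4}$ ($V{\left(M \right)} = \frac{7 + M}{-4} = \left(7 + M\right) \left(- \frac{1}{4}\right) = - \frac{7}{4} - \frac{M}{4}$)
$U = - \frac{694}{23}$ ($U = \frac{61}{46} - \frac{63}{2} = - \frac{694}{23} \approx -30.174$)
$L{\left(q \right)} = 3 q^{2}$
$V{\left(1 \right)} \left(U + L{\left(-11 \right)}\right) = \left(- \frac{7}{4} - \frac{1}{4}\right) \left(- \frac{694}{23} + 3 \left(-11\right)^{2}\right) = \left(- \frac{7}{4} - \frac{1}{4}\right) \left(- \frac{694}{23} + 3 \cdot 121\right) = - 2 \left(- \frac{694}{23} + 363\right) = \left(-2\right) \frac{7655}{23} = - \frac{15310}{23}$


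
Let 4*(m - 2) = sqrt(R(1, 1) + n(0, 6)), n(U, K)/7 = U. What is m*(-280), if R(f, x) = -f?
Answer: -560 - 70*I ≈ -560.0 - 70.0*I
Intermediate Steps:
n(U, K) = 7*U
m = 2 + I/4 (m = 2 + sqrt(-1*1 + 7*0)/4 = 2 + sqrt(-1 + 0)/4 = 2 + sqrt(-1)/4 = 2 + I/4 ≈ 2.0 + 0.25*I)
m*(-280) = (2 + I/4)*(-280) = -560 - 70*I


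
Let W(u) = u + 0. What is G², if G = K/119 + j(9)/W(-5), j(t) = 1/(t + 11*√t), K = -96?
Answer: 8392609/12744900 ≈ 0.65851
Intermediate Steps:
W(u) = u
G = -2897/3570 (G = -96/119 + 1/((9 + 11*√9)*(-5)) = -96*1/119 - ⅕/(9 + 11*3) = -96/119 - ⅕/(9 + 33) = -96/119 - ⅕/42 = -96/119 + (1/42)*(-⅕) = -96/119 - 1/210 = -2897/3570 ≈ -0.81148)
G² = (-2897/3570)² = 8392609/12744900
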